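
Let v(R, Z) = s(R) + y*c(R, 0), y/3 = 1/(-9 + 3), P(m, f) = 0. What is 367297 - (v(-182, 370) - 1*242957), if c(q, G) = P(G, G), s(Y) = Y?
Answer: 610436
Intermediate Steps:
y = -½ (y = 3/(-9 + 3) = 3/(-6) = 3*(-⅙) = -½ ≈ -0.50000)
c(q, G) = 0
v(R, Z) = R (v(R, Z) = R - ½*0 = R + 0 = R)
367297 - (v(-182, 370) - 1*242957) = 367297 - (-182 - 1*242957) = 367297 - (-182 - 242957) = 367297 - 1*(-243139) = 367297 + 243139 = 610436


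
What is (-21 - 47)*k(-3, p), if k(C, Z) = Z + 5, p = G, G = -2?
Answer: -204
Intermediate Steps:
p = -2
k(C, Z) = 5 + Z
(-21 - 47)*k(-3, p) = (-21 - 47)*(5 - 2) = -68*3 = -204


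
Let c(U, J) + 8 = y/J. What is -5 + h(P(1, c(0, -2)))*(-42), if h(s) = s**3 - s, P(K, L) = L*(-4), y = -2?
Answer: -920813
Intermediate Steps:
c(U, J) = -8 - 2/J
P(K, L) = -4*L
-5 + h(P(1, c(0, -2)))*(-42) = -5 + ((-4*(-8 - 2/(-2)))**3 - (-4)*(-8 - 2/(-2)))*(-42) = -5 + ((-4*(-8 - 2*(-1/2)))**3 - (-4)*(-8 - 2*(-1/2)))*(-42) = -5 + ((-4*(-8 + 1))**3 - (-4)*(-8 + 1))*(-42) = -5 + ((-4*(-7))**3 - (-4)*(-7))*(-42) = -5 + (28**3 - 1*28)*(-42) = -5 + (21952 - 28)*(-42) = -5 + 21924*(-42) = -5 - 920808 = -920813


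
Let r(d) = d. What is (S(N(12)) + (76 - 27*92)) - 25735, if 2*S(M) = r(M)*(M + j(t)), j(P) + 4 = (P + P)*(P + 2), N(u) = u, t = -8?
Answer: -27519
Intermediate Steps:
j(P) = -4 + 2*P*(2 + P) (j(P) = -4 + (P + P)*(P + 2) = -4 + (2*P)*(2 + P) = -4 + 2*P*(2 + P))
S(M) = M*(92 + M)/2 (S(M) = (M*(M + (-4 + 2*(-8)² + 4*(-8))))/2 = (M*(M + (-4 + 2*64 - 32)))/2 = (M*(M + (-4 + 128 - 32)))/2 = (M*(M + 92))/2 = (M*(92 + M))/2 = M*(92 + M)/2)
(S(N(12)) + (76 - 27*92)) - 25735 = ((½)*12*(92 + 12) + (76 - 27*92)) - 25735 = ((½)*12*104 + (76 - 2484)) - 25735 = (624 - 2408) - 25735 = -1784 - 25735 = -27519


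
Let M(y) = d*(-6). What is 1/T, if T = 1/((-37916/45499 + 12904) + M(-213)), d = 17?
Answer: 582440282/45499 ≈ 12801.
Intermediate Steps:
M(y) = -102 (M(y) = 17*(-6) = -102)
T = 45499/582440282 (T = 1/((-37916/45499 + 12904) - 102) = 1/(587081180/45499 - 102) = 1/(582440282/45499) = 45499/582440282 ≈ 7.8118e-5)
1/T = 1/(45499/582440282) = 582440282/45499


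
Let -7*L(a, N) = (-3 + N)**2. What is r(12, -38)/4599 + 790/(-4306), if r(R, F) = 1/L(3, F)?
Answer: -436246868/2377809801 ≈ -0.18347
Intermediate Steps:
L(a, N) = -(-3 + N)**2/7
r(R, F) = -7/(-3 + F)**2 (r(R, F) = 1/(-(-3 + F)**2/7) = -7/(-3 + F)**2)
r(12, -38)/4599 + 790/(-4306) = -7/(-3 - 38)**2/4599 + 790/(-4306) = -7/(-41)**2*(1/4599) + 790*(-1/4306) = -7*1/1681*(1/4599) - 395/2153 = -7/1681*1/4599 - 395/2153 = -1/1104417 - 395/2153 = -436246868/2377809801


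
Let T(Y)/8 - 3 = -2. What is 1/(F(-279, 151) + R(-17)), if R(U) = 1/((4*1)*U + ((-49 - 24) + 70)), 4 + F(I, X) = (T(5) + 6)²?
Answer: 71/13631 ≈ 0.0052087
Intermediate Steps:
T(Y) = 8 (T(Y) = 24 + 8*(-2) = 24 - 16 = 8)
F(I, X) = 192 (F(I, X) = -4 + (8 + 6)² = -4 + 14² = -4 + 196 = 192)
R(U) = 1/(-3 + 4*U) (R(U) = 1/(4*U + (-73 + 70)) = 1/(4*U - 3) = 1/(-3 + 4*U))
1/(F(-279, 151) + R(-17)) = 1/(192 + 1/(-3 + 4*(-17))) = 1/(192 + 1/(-3 - 68)) = 1/(192 + 1/(-71)) = 1/(192 - 1/71) = 1/(13631/71) = 71/13631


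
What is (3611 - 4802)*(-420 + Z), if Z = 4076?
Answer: -4354296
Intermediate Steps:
(3611 - 4802)*(-420 + Z) = (3611 - 4802)*(-420 + 4076) = -1191*3656 = -4354296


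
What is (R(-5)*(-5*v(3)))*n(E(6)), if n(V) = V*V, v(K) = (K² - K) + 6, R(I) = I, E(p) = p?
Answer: 10800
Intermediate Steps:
v(K) = 6 + K² - K
n(V) = V²
(R(-5)*(-5*v(3)))*n(E(6)) = -(-25)*(6 + 3² - 1*3)*6² = -(-25)*(6 + 9 - 3)*36 = -(-25)*12*36 = -5*(-60)*36 = 300*36 = 10800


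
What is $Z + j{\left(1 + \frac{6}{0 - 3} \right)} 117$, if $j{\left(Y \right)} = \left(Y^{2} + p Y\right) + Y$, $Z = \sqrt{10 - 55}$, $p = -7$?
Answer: $819 + 3 i \sqrt{5} \approx 819.0 + 6.7082 i$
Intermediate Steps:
$Z = 3 i \sqrt{5}$ ($Z = \sqrt{-45} = 3 i \sqrt{5} \approx 6.7082 i$)
$j{\left(Y \right)} = Y^{2} - 6 Y$ ($j{\left(Y \right)} = \left(Y^{2} - 7 Y\right) + Y = Y^{2} - 6 Y$)
$Z + j{\left(1 + \frac{6}{0 - 3} \right)} 117 = 3 i \sqrt{5} + \left(1 + \frac{6}{0 - 3}\right) \left(-6 + \left(1 + \frac{6}{0 - 3}\right)\right) 117 = 3 i \sqrt{5} + \left(1 + \frac{6}{-3}\right) \left(-6 + \left(1 + \frac{6}{-3}\right)\right) 117 = 3 i \sqrt{5} + \left(1 + 6 \left(- \frac{1}{3}\right)\right) \left(-6 + \left(1 + 6 \left(- \frac{1}{3}\right)\right)\right) 117 = 3 i \sqrt{5} + \left(1 - 2\right) \left(-6 + \left(1 - 2\right)\right) 117 = 3 i \sqrt{5} + - (-6 - 1) 117 = 3 i \sqrt{5} + \left(-1\right) \left(-7\right) 117 = 3 i \sqrt{5} + 7 \cdot 117 = 3 i \sqrt{5} + 819 = 819 + 3 i \sqrt{5}$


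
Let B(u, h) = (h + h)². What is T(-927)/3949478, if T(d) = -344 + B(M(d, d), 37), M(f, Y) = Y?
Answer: 2566/1974739 ≈ 0.0012994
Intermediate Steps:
B(u, h) = 4*h² (B(u, h) = (2*h)² = 4*h²)
T(d) = 5132 (T(d) = -344 + 4*37² = -344 + 4*1369 = -344 + 5476 = 5132)
T(-927)/3949478 = 5132/3949478 = 5132*(1/3949478) = 2566/1974739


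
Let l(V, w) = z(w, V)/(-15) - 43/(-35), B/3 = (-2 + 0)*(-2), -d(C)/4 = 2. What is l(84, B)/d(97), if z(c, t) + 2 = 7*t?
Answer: 3973/840 ≈ 4.7298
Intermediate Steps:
z(c, t) = -2 + 7*t
d(C) = -8 (d(C) = -4*2 = -8)
B = 12 (B = 3*((-2 + 0)*(-2)) = 3*(-2*(-2)) = 3*4 = 12)
l(V, w) = 143/105 - 7*V/15 (l(V, w) = (-2 + 7*V)/(-15) - 43/(-35) = (-2 + 7*V)*(-1/15) - 43*(-1/35) = (2/15 - 7*V/15) + 43/35 = 143/105 - 7*V/15)
l(84, B)/d(97) = (143/105 - 7/15*84)/(-8) = (143/105 - 196/5)*(-⅛) = -3973/105*(-⅛) = 3973/840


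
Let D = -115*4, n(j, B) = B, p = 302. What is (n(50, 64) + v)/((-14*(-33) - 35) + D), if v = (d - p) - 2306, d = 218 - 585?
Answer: 2911/33 ≈ 88.212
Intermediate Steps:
d = -367
D = -460
v = -2975 (v = (-367 - 1*302) - 2306 = (-367 - 302) - 2306 = -669 - 2306 = -2975)
(n(50, 64) + v)/((-14*(-33) - 35) + D) = (64 - 2975)/((-14*(-33) - 35) - 460) = -2911/((462 - 35) - 460) = -2911/(427 - 460) = -2911/(-33) = -2911*(-1/33) = 2911/33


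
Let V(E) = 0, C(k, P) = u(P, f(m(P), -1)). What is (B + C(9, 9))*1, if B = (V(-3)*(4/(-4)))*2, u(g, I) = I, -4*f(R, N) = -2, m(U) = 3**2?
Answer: 1/2 ≈ 0.50000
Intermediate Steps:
m(U) = 9
f(R, N) = 1/2 (f(R, N) = -1/4*(-2) = 1/2)
C(k, P) = 1/2
B = 0 (B = (0*(4/(-4)))*2 = (0*(4*(-1/4)))*2 = (0*(-1))*2 = 0*2 = 0)
(B + C(9, 9))*1 = (0 + 1/2)*1 = (1/2)*1 = 1/2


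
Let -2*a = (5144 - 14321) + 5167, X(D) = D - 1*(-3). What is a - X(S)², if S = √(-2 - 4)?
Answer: 2002 - 6*I*√6 ≈ 2002.0 - 14.697*I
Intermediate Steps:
S = I*√6 (S = √(-6) = I*√6 ≈ 2.4495*I)
X(D) = 3 + D (X(D) = D + 3 = 3 + D)
a = 2005 (a = -((5144 - 14321) + 5167)/2 = -(-9177 + 5167)/2 = -½*(-4010) = 2005)
a - X(S)² = 2005 - (3 + I*√6)²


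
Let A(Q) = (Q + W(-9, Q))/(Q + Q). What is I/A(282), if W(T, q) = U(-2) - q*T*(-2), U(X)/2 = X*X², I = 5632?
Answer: -1588224/2405 ≈ -660.38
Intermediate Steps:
U(X) = 2*X³ (U(X) = 2*(X*X²) = 2*X³)
W(T, q) = -16 + 2*T*q (W(T, q) = 2*(-2)³ - q*T*(-2) = 2*(-8) - T*q*(-2) = -16 - (-2)*T*q = -16 + 2*T*q)
A(Q) = (-16 - 17*Q)/(2*Q) (A(Q) = (Q + (-16 + 2*(-9)*Q))/(Q + Q) = (Q + (-16 - 18*Q))/((2*Q)) = (-16 - 17*Q)*(1/(2*Q)) = (-16 - 17*Q)/(2*Q))
I/A(282) = 5632/(-17/2 - 8/282) = 5632/(-17/2 - 8*1/282) = 5632/(-17/2 - 4/141) = 5632/(-2405/282) = 5632*(-282/2405) = -1588224/2405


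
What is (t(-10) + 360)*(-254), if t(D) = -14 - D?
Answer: -90424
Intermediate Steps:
(t(-10) + 360)*(-254) = ((-14 - 1*(-10)) + 360)*(-254) = ((-14 + 10) + 360)*(-254) = (-4 + 360)*(-254) = 356*(-254) = -90424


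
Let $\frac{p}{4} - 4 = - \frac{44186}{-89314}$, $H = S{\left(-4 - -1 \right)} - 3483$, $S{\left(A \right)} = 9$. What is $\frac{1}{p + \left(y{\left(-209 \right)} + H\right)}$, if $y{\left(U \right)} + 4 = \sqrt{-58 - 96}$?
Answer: $- \frac{313642678747}{1085224244213645} - \frac{1994247649 i \sqrt{154}}{23874933372700190} \approx -0.00028901 - 1.0366 \cdot 10^{-6} i$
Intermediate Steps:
$y{\left(U \right)} = -4 + i \sqrt{154}$ ($y{\left(U \right)} = -4 + \sqrt{-58 - 96} = -4 + \sqrt{-154} = -4 + i \sqrt{154}$)
$H = -3474$ ($H = 9 - 3483 = -3474$)
$p = \frac{802884}{44657}$ ($p = 16 + 4 \left(- \frac{44186}{-89314}\right) = 16 + 4 \left(\left(-44186\right) \left(- \frac{1}{89314}\right)\right) = 16 + 4 \cdot \frac{22093}{44657} = 16 + \frac{88372}{44657} = \frac{802884}{44657} \approx 17.979$)
$\frac{1}{p + \left(y{\left(-209 \right)} + H\right)} = \frac{1}{\frac{802884}{44657} - \left(3478 - i \sqrt{154}\right)} = \frac{1}{- \frac{154514162}{44657} + i \sqrt{154}}$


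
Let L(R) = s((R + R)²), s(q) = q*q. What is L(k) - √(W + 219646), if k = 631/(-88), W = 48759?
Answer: 158532181921/3748096 - √268405 ≈ 41779.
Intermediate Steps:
k = -631/88 (k = 631*(-1/88) = -631/88 ≈ -7.1705)
s(q) = q²
L(R) = 16*R⁴ (L(R) = ((R + R)²)² = ((2*R)²)² = (4*R²)² = 16*R⁴)
L(k) - √(W + 219646) = 16*(-631/88)⁴ - √(48759 + 219646) = 16*(158532181921/59969536) - √268405 = 158532181921/3748096 - √268405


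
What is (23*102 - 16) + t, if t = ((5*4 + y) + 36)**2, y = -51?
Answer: 2355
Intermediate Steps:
t = 25 (t = ((5*4 - 51) + 36)**2 = ((20 - 51) + 36)**2 = (-31 + 36)**2 = 5**2 = 25)
(23*102 - 16) + t = (23*102 - 16) + 25 = (2346 - 16) + 25 = 2330 + 25 = 2355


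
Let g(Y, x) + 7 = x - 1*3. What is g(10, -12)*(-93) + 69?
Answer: 2115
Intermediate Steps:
g(Y, x) = -10 + x (g(Y, x) = -7 + (x - 1*3) = -7 + (x - 3) = -7 + (-3 + x) = -10 + x)
g(10, -12)*(-93) + 69 = (-10 - 12)*(-93) + 69 = -22*(-93) + 69 = 2046 + 69 = 2115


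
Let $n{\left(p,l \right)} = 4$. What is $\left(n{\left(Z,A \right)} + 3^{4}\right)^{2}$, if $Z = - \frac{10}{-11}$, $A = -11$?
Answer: $7225$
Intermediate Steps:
$Z = \frac{10}{11}$ ($Z = \left(-10\right) \left(- \frac{1}{11}\right) = \frac{10}{11} \approx 0.90909$)
$\left(n{\left(Z,A \right)} + 3^{4}\right)^{2} = \left(4 + 3^{4}\right)^{2} = \left(4 + 81\right)^{2} = 85^{2} = 7225$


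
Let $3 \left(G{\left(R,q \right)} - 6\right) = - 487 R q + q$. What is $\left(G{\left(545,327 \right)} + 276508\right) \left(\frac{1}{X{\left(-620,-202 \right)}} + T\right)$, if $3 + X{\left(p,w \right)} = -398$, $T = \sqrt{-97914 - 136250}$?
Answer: $\frac{28653612}{401} - 57307224 i \sqrt{58541} \approx 71455.0 - 1.3866 \cdot 10^{10} i$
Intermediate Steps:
$T = 2 i \sqrt{58541}$ ($T = \sqrt{-234164} = 2 i \sqrt{58541} \approx 483.9 i$)
$X{\left(p,w \right)} = -401$ ($X{\left(p,w \right)} = -3 - 398 = -401$)
$G{\left(R,q \right)} = 6 + \frac{q}{3} - \frac{487 R q}{3}$ ($G{\left(R,q \right)} = 6 + \frac{- 487 R q + q}{3} = 6 + \frac{q - 487 R q}{3} = 6 - \left(- \frac{q}{3} + \frac{487 R q}{3}\right) = 6 + \frac{q}{3} - \frac{487 R q}{3}$)
$\left(G{\left(545,327 \right)} + 276508\right) \left(\frac{1}{X{\left(-620,-202 \right)}} + T\right) = \left(\left(6 + \frac{1}{3} \cdot 327 - \frac{265415}{3} \cdot 327\right) + 276508\right) \left(\frac{1}{-401} + 2 i \sqrt{58541}\right) = \left(\left(6 + 109 - 28930235\right) + 276508\right) \left(- \frac{1}{401} + 2 i \sqrt{58541}\right) = \left(-28930120 + 276508\right) \left(- \frac{1}{401} + 2 i \sqrt{58541}\right) = - 28653612 \left(- \frac{1}{401} + 2 i \sqrt{58541}\right) = \frac{28653612}{401} - 57307224 i \sqrt{58541}$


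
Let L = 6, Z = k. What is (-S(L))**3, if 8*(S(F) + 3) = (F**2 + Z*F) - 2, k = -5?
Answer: 125/8 ≈ 15.625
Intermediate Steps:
Z = -5
S(F) = -13/4 - 5*F/8 + F**2/8 (S(F) = -3 + ((F**2 - 5*F) - 2)/8 = -3 + (-2 + F**2 - 5*F)/8 = -3 + (-1/4 - 5*F/8 + F**2/8) = -13/4 - 5*F/8 + F**2/8)
(-S(L))**3 = (-(-13/4 - 5/8*6 + (1/8)*6**2))**3 = (-(-13/4 - 15/4 + (1/8)*36))**3 = (-(-13/4 - 15/4 + 9/2))**3 = (-1*(-5/2))**3 = (5/2)**3 = 125/8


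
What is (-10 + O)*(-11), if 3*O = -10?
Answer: 440/3 ≈ 146.67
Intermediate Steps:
O = -10/3 (O = (1/3)*(-10) = -10/3 ≈ -3.3333)
(-10 + O)*(-11) = (-10 - 10/3)*(-11) = -40/3*(-11) = 440/3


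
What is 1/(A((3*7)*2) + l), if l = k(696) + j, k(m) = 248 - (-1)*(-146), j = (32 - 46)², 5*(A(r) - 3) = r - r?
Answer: 1/301 ≈ 0.0033223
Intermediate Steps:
A(r) = 3 (A(r) = 3 + (r - r)/5 = 3 + (⅕)*0 = 3 + 0 = 3)
j = 196 (j = (-14)² = 196)
k(m) = 102 (k(m) = 248 - 1*146 = 248 - 146 = 102)
l = 298 (l = 102 + 196 = 298)
1/(A((3*7)*2) + l) = 1/(3 + 298) = 1/301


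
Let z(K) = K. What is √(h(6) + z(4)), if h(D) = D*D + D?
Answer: √46 ≈ 6.7823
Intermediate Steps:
h(D) = D + D² (h(D) = D² + D = D + D²)
√(h(6) + z(4)) = √(6*(1 + 6) + 4) = √(6*7 + 4) = √(42 + 4) = √46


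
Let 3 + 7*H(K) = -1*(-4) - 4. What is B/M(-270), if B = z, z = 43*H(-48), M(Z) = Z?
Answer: 43/630 ≈ 0.068254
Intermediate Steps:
H(K) = -3/7 (H(K) = -3/7 + (-1*(-4) - 4)/7 = -3/7 + (4 - 4)/7 = -3/7 + (⅐)*0 = -3/7 + 0 = -3/7)
z = -129/7 (z = 43*(-3/7) = -129/7 ≈ -18.429)
B = -129/7 ≈ -18.429
B/M(-270) = -129/7/(-270) = -129/7*(-1/270) = 43/630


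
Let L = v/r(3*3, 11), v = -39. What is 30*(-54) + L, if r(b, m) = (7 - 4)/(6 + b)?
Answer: -1815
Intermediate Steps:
r(b, m) = 3/(6 + b)
L = -195 (L = -39/(3/(6 + 3*3)) = -39/(3/(6 + 9)) = -39/(3/15) = -39/(3*(1/15)) = -39/⅕ = -39*5 = -195)
30*(-54) + L = 30*(-54) - 195 = -1620 - 195 = -1815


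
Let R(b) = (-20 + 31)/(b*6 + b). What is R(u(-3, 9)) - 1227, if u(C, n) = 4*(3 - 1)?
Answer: -68701/56 ≈ -1226.8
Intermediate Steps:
u(C, n) = 8 (u(C, n) = 4*2 = 8)
R(b) = 11/(7*b) (R(b) = 11/(6*b + b) = 11/((7*b)) = 11*(1/(7*b)) = 11/(7*b))
R(u(-3, 9)) - 1227 = (11/7)/8 - 1227 = (11/7)*(⅛) - 1227 = 11/56 - 1227 = -68701/56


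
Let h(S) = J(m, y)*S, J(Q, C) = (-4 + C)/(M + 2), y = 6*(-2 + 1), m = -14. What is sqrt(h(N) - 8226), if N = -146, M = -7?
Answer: I*sqrt(8518) ≈ 92.293*I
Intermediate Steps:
y = -6 (y = 6*(-1) = -6)
J(Q, C) = 4/5 - C/5 (J(Q, C) = (-4 + C)/(-7 + 2) = (-4 + C)/(-5) = (-4 + C)*(-1/5) = 4/5 - C/5)
h(S) = 2*S (h(S) = (4/5 - 1/5*(-6))*S = (4/5 + 6/5)*S = 2*S)
sqrt(h(N) - 8226) = sqrt(2*(-146) - 8226) = sqrt(-292 - 8226) = sqrt(-8518) = I*sqrt(8518)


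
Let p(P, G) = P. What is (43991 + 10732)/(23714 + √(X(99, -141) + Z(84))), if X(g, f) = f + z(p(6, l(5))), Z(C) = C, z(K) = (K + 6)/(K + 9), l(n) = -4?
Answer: 6488506110/2811769261 - 54723*I*√1405/2811769261 ≈ 2.3076 - 0.0007295*I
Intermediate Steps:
z(K) = (6 + K)/(9 + K)
X(g, f) = ⅘ + f (X(g, f) = f + (6 + 6)/(9 + 6) = f + 12/15 = f + (1/15)*12 = f + ⅘ = ⅘ + f)
(43991 + 10732)/(23714 + √(X(99, -141) + Z(84))) = (43991 + 10732)/(23714 + √((⅘ - 141) + 84)) = 54723/(23714 + √(-701/5 + 84)) = 54723/(23714 + √(-281/5)) = 54723/(23714 + I*√1405/5)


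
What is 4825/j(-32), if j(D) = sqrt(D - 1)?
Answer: -4825*I*sqrt(33)/33 ≈ -839.92*I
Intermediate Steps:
j(D) = sqrt(-1 + D)
4825/j(-32) = 4825/(sqrt(-1 - 32)) = 4825/(sqrt(-33)) = 4825/((I*sqrt(33))) = 4825*(-I*sqrt(33)/33) = -4825*I*sqrt(33)/33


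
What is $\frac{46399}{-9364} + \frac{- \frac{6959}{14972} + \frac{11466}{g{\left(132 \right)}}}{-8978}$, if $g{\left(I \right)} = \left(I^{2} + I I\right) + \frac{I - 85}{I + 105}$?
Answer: $- \frac{12877613872939183105}{2598899638784045288} \approx -4.955$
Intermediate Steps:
$g{\left(I \right)} = 2 I^{2} + \frac{-85 + I}{105 + I}$ ($g{\left(I \right)} = \left(I^{2} + I^{2}\right) + \frac{-85 + I}{105 + I} = 2 I^{2} + \frac{-85 + I}{105 + I}$)
$\frac{46399}{-9364} + \frac{- \frac{6959}{14972} + \frac{11466}{g{\left(132 \right)}}}{-8978} = \frac{46399}{-9364} + \frac{- \frac{6959}{14972} + \frac{11466}{\frac{1}{105 + 132} \left(-85 + 132 + 2 \cdot 132^{3} + 210 \cdot 132^{2}\right)}}{-8978} = 46399 \left(- \frac{1}{9364}\right) + \left(\left(-6959\right) \frac{1}{14972} + \frac{11466}{\frac{1}{237} \left(-85 + 132 + 2 \cdot 2299968 + 210 \cdot 17424\right)}\right) \left(- \frac{1}{8978}\right) = - \frac{46399}{9364} + \left(- \frac{6959}{14972} + \frac{11466}{\frac{1}{237} \left(-85 + 132 + 4599936 + 3659040\right)}\right) \left(- \frac{1}{8978}\right) = - \frac{46399}{9364} + \left(- \frac{6959}{14972} + \frac{11466}{\frac{1}{237} \cdot 8259023}\right) \left(- \frac{1}{8978}\right) = - \frac{46399}{9364} + \left(- \frac{6959}{14972} + \frac{11466}{\frac{8259023}{237}}\right) \left(- \frac{1}{8978}\right) = - \frac{46399}{9364} + \left(- \frac{6959}{14972} + 11466 \cdot \frac{237}{8259023}\right) \left(- \frac{1}{8978}\right) = - \frac{46399}{9364} + \left(- \frac{6959}{14972} + \frac{2717442}{8259023}\right) \left(- \frac{1}{8978}\right) = - \frac{46399}{9364} - - \frac{16788999433}{1110166441172168} = - \frac{46399}{9364} + \frac{16788999433}{1110166441172168} = - \frac{12877613872939183105}{2598899638784045288}$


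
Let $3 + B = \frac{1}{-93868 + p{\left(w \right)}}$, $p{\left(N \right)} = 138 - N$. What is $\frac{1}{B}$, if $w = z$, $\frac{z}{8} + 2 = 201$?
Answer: $- \frac{95322}{285967} \approx -0.33333$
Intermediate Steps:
$z = 1592$ ($z = -16 + 8 \cdot 201 = -16 + 1608 = 1592$)
$w = 1592$
$B = - \frac{285967}{95322}$ ($B = -3 + \frac{1}{-93868 + \left(138 - 1592\right)} = -3 + \frac{1}{-93868 - 1454} = -3 + \frac{1}{-95322} = -3 - \frac{1}{95322} = - \frac{285967}{95322} \approx -3.0$)
$\frac{1}{B} = \frac{1}{- \frac{285967}{95322}} = - \frac{95322}{285967}$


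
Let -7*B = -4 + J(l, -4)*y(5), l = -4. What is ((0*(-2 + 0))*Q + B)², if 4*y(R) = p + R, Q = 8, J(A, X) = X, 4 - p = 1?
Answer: 144/49 ≈ 2.9388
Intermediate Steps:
p = 3 (p = 4 - 1*1 = 4 - 1 = 3)
y(R) = ¾ + R/4 (y(R) = (3 + R)/4 = ¾ + R/4)
B = 12/7 (B = -(-4 - 4*(¾ + (¼)*5))/7 = -(-4 - 4*(¾ + 5/4))/7 = -(-4 - 4*2)/7 = -(-4 - 8)/7 = -⅐*(-12) = 12/7 ≈ 1.7143)
((0*(-2 + 0))*Q + B)² = ((0*(-2 + 0))*8 + 12/7)² = ((0*(-2))*8 + 12/7)² = (0*8 + 12/7)² = (0 + 12/7)² = (12/7)² = 144/49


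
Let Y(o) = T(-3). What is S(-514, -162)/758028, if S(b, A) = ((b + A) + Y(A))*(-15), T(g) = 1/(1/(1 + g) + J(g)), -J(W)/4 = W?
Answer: 38865/2905774 ≈ 0.013375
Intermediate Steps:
J(W) = -4*W
T(g) = 1/(1/(1 + g) - 4*g)
Y(o) = 2/23 (Y(o) = (1 - 3)/(1 - 4*(-3) - 4*(-3)**2) = -2/(1 + 12 - 4*9) = -2/(1 + 12 - 36) = -2/(-23) = -1/23*(-2) = 2/23)
S(b, A) = -30/23 - 15*A - 15*b (S(b, A) = ((b + A) + 2/23)*(-15) = ((A + b) + 2/23)*(-15) = (2/23 + A + b)*(-15) = -30/23 - 15*A - 15*b)
S(-514, -162)/758028 = (-30/23 - 15*(-162) - 15*(-514))/758028 = (-30/23 + 2430 + 7710)*(1/758028) = (233190/23)*(1/758028) = 38865/2905774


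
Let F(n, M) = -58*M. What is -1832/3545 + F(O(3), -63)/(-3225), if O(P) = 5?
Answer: -1257442/762175 ≈ -1.6498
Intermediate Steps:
-1832/3545 + F(O(3), -63)/(-3225) = -1832/3545 - 58*(-63)/(-3225) = -1832*1/3545 + 3654*(-1/3225) = -1832/3545 - 1218/1075 = -1257442/762175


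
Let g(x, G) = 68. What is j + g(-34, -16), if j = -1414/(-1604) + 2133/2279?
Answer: 127609463/1827758 ≈ 69.818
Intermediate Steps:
j = 3321919/1827758 (j = -1414*(-1/1604) + 2133*(1/2279) = 707/802 + 2133/2279 = 3321919/1827758 ≈ 1.8175)
j + g(-34, -16) = 3321919/1827758 + 68 = 127609463/1827758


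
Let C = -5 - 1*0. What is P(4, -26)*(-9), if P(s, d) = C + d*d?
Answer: -6039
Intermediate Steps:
C = -5 (C = -5 + 0 = -5)
P(s, d) = -5 + d² (P(s, d) = -5 + d*d = -5 + d²)
P(4, -26)*(-9) = (-5 + (-26)²)*(-9) = (-5 + 676)*(-9) = 671*(-9) = -6039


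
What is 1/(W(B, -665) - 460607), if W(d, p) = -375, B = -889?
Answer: -1/460982 ≈ -2.1693e-6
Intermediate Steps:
1/(W(B, -665) - 460607) = 1/(-375 - 460607) = 1/(-460982) = -1/460982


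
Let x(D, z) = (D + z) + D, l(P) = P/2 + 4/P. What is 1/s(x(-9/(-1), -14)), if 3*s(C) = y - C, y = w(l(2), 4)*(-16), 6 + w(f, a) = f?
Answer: 3/44 ≈ 0.068182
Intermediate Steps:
l(P) = P/2 + 4/P (l(P) = P*(1/2) + 4/P = P/2 + 4/P)
w(f, a) = -6 + f
x(D, z) = z + 2*D
y = 48 (y = (-6 + ((1/2)*2 + 4/2))*(-16) = (-6 + (1 + 4*(1/2)))*(-16) = (-6 + (1 + 2))*(-16) = (-6 + 3)*(-16) = -3*(-16) = 48)
s(C) = 16 - C/3 (s(C) = (48 - C)/3 = 16 - C/3)
1/s(x(-9/(-1), -14)) = 1/(16 - (-14 + 2*(-9/(-1)))/3) = 1/(16 - (-14 + 2*(-9*(-1)))/3) = 1/(16 - (-14 + 2*9)/3) = 1/(16 - (-14 + 18)/3) = 1/(16 - 1/3*4) = 1/(16 - 4/3) = 1/(44/3) = 3/44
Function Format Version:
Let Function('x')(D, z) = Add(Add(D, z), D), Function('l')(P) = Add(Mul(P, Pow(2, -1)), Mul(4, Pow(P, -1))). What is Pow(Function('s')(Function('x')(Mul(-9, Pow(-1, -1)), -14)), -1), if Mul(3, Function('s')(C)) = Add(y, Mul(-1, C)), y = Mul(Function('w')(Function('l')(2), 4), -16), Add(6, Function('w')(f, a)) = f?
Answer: Rational(3, 44) ≈ 0.068182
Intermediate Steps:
Function('l')(P) = Add(Mul(Rational(1, 2), P), Mul(4, Pow(P, -1))) (Function('l')(P) = Add(Mul(P, Rational(1, 2)), Mul(4, Pow(P, -1))) = Add(Mul(Rational(1, 2), P), Mul(4, Pow(P, -1))))
Function('w')(f, a) = Add(-6, f)
Function('x')(D, z) = Add(z, Mul(2, D))
y = 48 (y = Mul(Add(-6, Add(Mul(Rational(1, 2), 2), Mul(4, Pow(2, -1)))), -16) = Mul(Add(-6, Add(1, Mul(4, Rational(1, 2)))), -16) = Mul(Add(-6, Add(1, 2)), -16) = Mul(Add(-6, 3), -16) = Mul(-3, -16) = 48)
Function('s')(C) = Add(16, Mul(Rational(-1, 3), C)) (Function('s')(C) = Mul(Rational(1, 3), Add(48, Mul(-1, C))) = Add(16, Mul(Rational(-1, 3), C)))
Pow(Function('s')(Function('x')(Mul(-9, Pow(-1, -1)), -14)), -1) = Pow(Add(16, Mul(Rational(-1, 3), Add(-14, Mul(2, Mul(-9, Pow(-1, -1)))))), -1) = Pow(Add(16, Mul(Rational(-1, 3), Add(-14, Mul(2, Mul(-9, -1))))), -1) = Pow(Add(16, Mul(Rational(-1, 3), Add(-14, Mul(2, 9)))), -1) = Pow(Add(16, Mul(Rational(-1, 3), Add(-14, 18))), -1) = Pow(Add(16, Mul(Rational(-1, 3), 4)), -1) = Pow(Add(16, Rational(-4, 3)), -1) = Pow(Rational(44, 3), -1) = Rational(3, 44)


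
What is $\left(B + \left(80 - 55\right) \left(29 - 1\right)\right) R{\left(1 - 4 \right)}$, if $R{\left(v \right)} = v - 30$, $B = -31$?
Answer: $-22077$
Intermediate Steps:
$R{\left(v \right)} = -30 + v$ ($R{\left(v \right)} = v - 30 = -30 + v$)
$\left(B + \left(80 - 55\right) \left(29 - 1\right)\right) R{\left(1 - 4 \right)} = \left(-31 + \left(80 - 55\right) \left(29 - 1\right)\right) \left(-30 + \left(1 - 4\right)\right) = \left(-31 + 25 \cdot 28\right) \left(-30 - 3\right) = \left(-31 + 700\right) \left(-33\right) = 669 \left(-33\right) = -22077$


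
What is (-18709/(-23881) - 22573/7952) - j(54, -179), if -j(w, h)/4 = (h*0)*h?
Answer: -390291845/189901712 ≈ -2.0552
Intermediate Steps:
j(w, h) = 0 (j(w, h) = -4*h*0*h = -0*h = -4*0 = 0)
(-18709/(-23881) - 22573/7952) - j(54, -179) = (-18709/(-23881) - 22573/7952) - 1*0 = (-18709*(-1/23881) - 22573*1/7952) + 0 = (18709/23881 - 22573/7952) + 0 = -390291845/189901712 + 0 = -390291845/189901712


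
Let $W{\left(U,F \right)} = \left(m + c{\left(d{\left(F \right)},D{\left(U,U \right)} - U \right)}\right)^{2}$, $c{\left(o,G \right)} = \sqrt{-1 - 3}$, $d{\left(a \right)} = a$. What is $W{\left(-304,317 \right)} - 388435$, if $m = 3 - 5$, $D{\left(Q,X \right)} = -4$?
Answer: $-388435 - 8 i \approx -3.8844 \cdot 10^{5} - 8.0 i$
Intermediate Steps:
$m = -2$
$c{\left(o,G \right)} = 2 i$ ($c{\left(o,G \right)} = \sqrt{-4} = 2 i$)
$W{\left(U,F \right)} = \left(-2 + 2 i\right)^{2}$
$W{\left(-304,317 \right)} - 388435 = - 8 i - 388435 = -388435 - 8 i$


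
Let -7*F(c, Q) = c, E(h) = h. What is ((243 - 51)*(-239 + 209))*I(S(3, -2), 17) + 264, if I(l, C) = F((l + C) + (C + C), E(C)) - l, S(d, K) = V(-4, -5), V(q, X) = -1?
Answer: 249528/7 ≈ 35647.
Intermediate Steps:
F(c, Q) = -c/7
S(d, K) = -1
I(l, C) = -8*l/7 - 3*C/7 (I(l, C) = -((l + C) + (C + C))/7 - l = -((C + l) + 2*C)/7 - l = -(l + 3*C)/7 - l = (-3*C/7 - l/7) - l = -8*l/7 - 3*C/7)
((243 - 51)*(-239 + 209))*I(S(3, -2), 17) + 264 = ((243 - 51)*(-239 + 209))*(-8/7*(-1) - 3/7*17) + 264 = (192*(-30))*(8/7 - 51/7) + 264 = -5760*(-43/7) + 264 = 247680/7 + 264 = 249528/7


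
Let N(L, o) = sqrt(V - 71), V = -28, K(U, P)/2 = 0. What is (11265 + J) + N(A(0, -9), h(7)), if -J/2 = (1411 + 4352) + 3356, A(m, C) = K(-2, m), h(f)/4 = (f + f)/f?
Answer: -6973 + 3*I*sqrt(11) ≈ -6973.0 + 9.9499*I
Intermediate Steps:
K(U, P) = 0 (K(U, P) = 2*0 = 0)
h(f) = 8 (h(f) = 4*((f + f)/f) = 4*((2*f)/f) = 4*2 = 8)
A(m, C) = 0
N(L, o) = 3*I*sqrt(11) (N(L, o) = sqrt(-28 - 71) = sqrt(-99) = 3*I*sqrt(11))
J = -18238 (J = -2*((1411 + 4352) + 3356) = -2*(5763 + 3356) = -2*9119 = -18238)
(11265 + J) + N(A(0, -9), h(7)) = (11265 - 18238) + 3*I*sqrt(11) = -6973 + 3*I*sqrt(11)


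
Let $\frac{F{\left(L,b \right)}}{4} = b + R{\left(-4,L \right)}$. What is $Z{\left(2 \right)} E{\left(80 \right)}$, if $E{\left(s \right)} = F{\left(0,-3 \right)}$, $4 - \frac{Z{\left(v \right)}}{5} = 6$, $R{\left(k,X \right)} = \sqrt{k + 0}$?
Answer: $120 - 80 i \approx 120.0 - 80.0 i$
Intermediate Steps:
$R{\left(k,X \right)} = \sqrt{k}$
$Z{\left(v \right)} = -10$ ($Z{\left(v \right)} = 20 - 30 = -10$)
$F{\left(L,b \right)} = 4 b + 8 i$ ($F{\left(L,b \right)} = 4 \left(b + \sqrt{-4}\right) = 4 \left(b + 2 i\right) = 4 b + 8 i$)
$E{\left(s \right)} = -12 + 8 i$ ($E{\left(s \right)} = 4 \left(-3\right) + 8 i = -12 + 8 i$)
$Z{\left(2 \right)} E{\left(80 \right)} = - 10 \left(-12 + 8 i\right) = 120 - 80 i$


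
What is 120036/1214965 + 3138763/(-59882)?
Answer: -3806299192543/72754534130 ≈ -52.317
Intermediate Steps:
120036/1214965 + 3138763/(-59882) = 120036*(1/1214965) + 3138763*(-1/59882) = 120036/1214965 - 3138763/59882 = -3806299192543/72754534130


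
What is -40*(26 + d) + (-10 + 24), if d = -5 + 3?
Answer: -946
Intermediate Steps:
d = -2
-40*(26 + d) + (-10 + 24) = -40*(26 - 2) + (-10 + 24) = -40*24 + 14 = -960 + 14 = -946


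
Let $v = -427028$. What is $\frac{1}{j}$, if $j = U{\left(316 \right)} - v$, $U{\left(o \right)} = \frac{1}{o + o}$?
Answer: $\frac{632}{269881697} \approx 2.3418 \cdot 10^{-6}$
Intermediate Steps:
$U{\left(o \right)} = \frac{1}{2 o}$
$j = \frac{269881697}{632}$ ($j = \frac{1}{2 \cdot 316} - -427028 = \frac{1}{2} \cdot \frac{1}{316} + 427028 = \frac{1}{632} + 427028 = \frac{269881697}{632} \approx 4.2703 \cdot 10^{5}$)
$\frac{1}{j} = \frac{1}{\frac{269881697}{632}} = \frac{632}{269881697}$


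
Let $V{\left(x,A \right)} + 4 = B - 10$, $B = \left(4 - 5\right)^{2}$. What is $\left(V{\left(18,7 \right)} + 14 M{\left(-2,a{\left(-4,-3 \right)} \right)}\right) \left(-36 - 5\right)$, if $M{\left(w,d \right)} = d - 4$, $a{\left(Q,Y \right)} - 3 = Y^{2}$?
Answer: $-4059$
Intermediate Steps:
$a{\left(Q,Y \right)} = 3 + Y^{2}$
$B = 1$ ($B = \left(-1\right)^{2} = 1$)
$M{\left(w,d \right)} = -4 + d$
$V{\left(x,A \right)} = -13$ ($V{\left(x,A \right)} = -4 + \left(1 - 10\right) = -4 - 9 = -13$)
$\left(V{\left(18,7 \right)} + 14 M{\left(-2,a{\left(-4,-3 \right)} \right)}\right) \left(-36 - 5\right) = \left(-13 + 14 \left(-4 + \left(3 + \left(-3\right)^{2}\right)\right)\right) \left(-36 - 5\right) = \left(-13 + 14 \left(-4 + \left(3 + 9\right)\right)\right) \left(-41\right) = \left(-13 + 14 \left(-4 + 12\right)\right) \left(-41\right) = \left(-13 + 14 \cdot 8\right) \left(-41\right) = \left(-13 + 112\right) \left(-41\right) = 99 \left(-41\right) = -4059$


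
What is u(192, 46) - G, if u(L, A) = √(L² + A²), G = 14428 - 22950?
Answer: 8522 + 2*√9745 ≈ 8719.4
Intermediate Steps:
G = -8522
u(L, A) = √(A² + L²)
u(192, 46) - G = √(46² + 192²) - 1*(-8522) = √(2116 + 36864) + 8522 = √38980 + 8522 = 2*√9745 + 8522 = 8522 + 2*√9745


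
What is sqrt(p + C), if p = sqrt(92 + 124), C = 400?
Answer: sqrt(400 + 6*sqrt(6)) ≈ 20.364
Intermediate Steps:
p = 6*sqrt(6) (p = sqrt(216) = 6*sqrt(6) ≈ 14.697)
sqrt(p + C) = sqrt(6*sqrt(6) + 400) = sqrt(400 + 6*sqrt(6))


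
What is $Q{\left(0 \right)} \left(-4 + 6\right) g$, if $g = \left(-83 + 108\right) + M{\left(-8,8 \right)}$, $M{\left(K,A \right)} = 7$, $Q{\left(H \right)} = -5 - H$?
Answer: $-320$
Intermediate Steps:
$g = 32$ ($g = \left(-83 + 108\right) + 7 = 25 + 7 = 32$)
$Q{\left(0 \right)} \left(-4 + 6\right) g = \left(-5 - 0\right) \left(-4 + 6\right) 32 = \left(-5 + 0\right) 2 \cdot 32 = \left(-5\right) 2 \cdot 32 = \left(-10\right) 32 = -320$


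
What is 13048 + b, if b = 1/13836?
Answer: 180532129/13836 ≈ 13048.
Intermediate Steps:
b = 1/13836 ≈ 7.2275e-5
13048 + b = 13048 + 1/13836 = 180532129/13836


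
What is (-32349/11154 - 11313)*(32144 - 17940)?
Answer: -298799015734/1859 ≈ -1.6073e+8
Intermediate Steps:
(-32349/11154 - 11313)*(32144 - 17940) = (-32349*1/11154 - 11313)*14204 = (-10783/3718 - 11313)*14204 = -42072517/3718*14204 = -298799015734/1859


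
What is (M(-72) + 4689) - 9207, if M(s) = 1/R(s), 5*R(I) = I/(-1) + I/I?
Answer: -329809/73 ≈ -4517.9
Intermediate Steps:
R(I) = ⅕ - I/5 (R(I) = (I/(-1) + I/I)/5 = (I*(-1) + 1)/5 = (-I + 1)/5 = (1 - I)/5 = ⅕ - I/5)
M(s) = 1/(⅕ - s/5)
(M(-72) + 4689) - 9207 = (-5/(-1 - 72) + 4689) - 9207 = (-5/(-73) + 4689) - 9207 = (-5*(-1/73) + 4689) - 9207 = (5/73 + 4689) - 9207 = 342302/73 - 9207 = -329809/73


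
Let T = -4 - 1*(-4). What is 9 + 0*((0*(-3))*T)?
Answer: 9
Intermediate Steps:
T = 0 (T = -4 + 4 = 0)
9 + 0*((0*(-3))*T) = 9 + 0*((0*(-3))*0) = 9 + 0*(0*0) = 9 + 0*0 = 9 + 0 = 9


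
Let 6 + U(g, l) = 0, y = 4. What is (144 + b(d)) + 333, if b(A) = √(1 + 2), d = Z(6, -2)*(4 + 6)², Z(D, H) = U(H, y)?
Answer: 477 + √3 ≈ 478.73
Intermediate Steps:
U(g, l) = -6 (U(g, l) = -6 + 0 = -6)
Z(D, H) = -6
d = -600 (d = -6*(4 + 6)² = -6*10² = -6*100 = -600)
b(A) = √3
(144 + b(d)) + 333 = (144 + √3) + 333 = 477 + √3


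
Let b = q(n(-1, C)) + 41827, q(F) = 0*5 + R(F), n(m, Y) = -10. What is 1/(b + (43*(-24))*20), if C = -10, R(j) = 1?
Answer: 1/21188 ≈ 4.7197e-5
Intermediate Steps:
q(F) = 1 (q(F) = 0*5 + 1 = 0 + 1 = 1)
b = 41828 (b = 1 + 41827 = 41828)
1/(b + (43*(-24))*20) = 1/(41828 + (43*(-24))*20) = 1/(41828 - 1032*20) = 1/(41828 - 20640) = 1/21188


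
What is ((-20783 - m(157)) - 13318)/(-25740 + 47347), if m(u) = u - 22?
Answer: -34236/21607 ≈ -1.5845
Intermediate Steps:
m(u) = -22 + u
((-20783 - m(157)) - 13318)/(-25740 + 47347) = ((-20783 - (-22 + 157)) - 13318)/(-25740 + 47347) = ((-20783 - 1*135) - 13318)/21607 = ((-20783 - 135) - 13318)*(1/21607) = (-20918 - 13318)*(1/21607) = -34236*1/21607 = -34236/21607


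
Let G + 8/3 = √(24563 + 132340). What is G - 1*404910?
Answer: -1214738/3 + √156903 ≈ -4.0452e+5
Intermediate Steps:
G = -8/3 + √156903 (G = -8/3 + √(24563 + 132340) = -8/3 + √156903 ≈ 393.44)
G - 1*404910 = (-8/3 + √156903) - 1*404910 = (-8/3 + √156903) - 404910 = -1214738/3 + √156903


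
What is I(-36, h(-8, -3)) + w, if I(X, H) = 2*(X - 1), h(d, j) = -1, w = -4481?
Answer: -4555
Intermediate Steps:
I(X, H) = -2 + 2*X (I(X, H) = 2*(-1 + X) = -2 + 2*X)
I(-36, h(-8, -3)) + w = (-2 + 2*(-36)) - 4481 = (-2 - 72) - 4481 = -74 - 4481 = -4555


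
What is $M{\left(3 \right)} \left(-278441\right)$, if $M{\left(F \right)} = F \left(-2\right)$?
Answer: $1670646$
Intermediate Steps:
$M{\left(F \right)} = - 2 F$
$M{\left(3 \right)} \left(-278441\right) = \left(-2\right) 3 \left(-278441\right) = \left(-6\right) \left(-278441\right) = 1670646$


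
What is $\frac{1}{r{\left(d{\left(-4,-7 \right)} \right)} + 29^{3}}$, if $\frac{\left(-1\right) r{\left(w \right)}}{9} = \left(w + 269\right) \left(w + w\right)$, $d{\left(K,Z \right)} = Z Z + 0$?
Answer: $- \frac{1}{256087} \approx -3.9049 \cdot 10^{-6}$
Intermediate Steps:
$d{\left(K,Z \right)} = Z^{2}$ ($d{\left(K,Z \right)} = Z^{2} + 0 = Z^{2}$)
$r{\left(w \right)} = - 18 w \left(269 + w\right)$ ($r{\left(w \right)} = - 9 \left(w + 269\right) \left(w + w\right) = - 9 \left(269 + w\right) 2 w = - 9 \cdot 2 w \left(269 + w\right) = - 18 w \left(269 + w\right)$)
$\frac{1}{r{\left(d{\left(-4,-7 \right)} \right)} + 29^{3}} = \frac{1}{- 18 \left(-7\right)^{2} \left(269 + \left(-7\right)^{2}\right) + 29^{3}} = \frac{1}{\left(-18\right) 49 \left(269 + 49\right) + 24389} = \frac{1}{\left(-18\right) 49 \cdot 318 + 24389} = \frac{1}{-280476 + 24389} = \frac{1}{-256087} = - \frac{1}{256087}$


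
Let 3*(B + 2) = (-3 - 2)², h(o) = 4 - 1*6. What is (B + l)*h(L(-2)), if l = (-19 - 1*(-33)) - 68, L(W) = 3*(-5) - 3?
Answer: 286/3 ≈ 95.333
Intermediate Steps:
L(W) = -18 (L(W) = -15 - 3 = -18)
h(o) = -2 (h(o) = 4 - 6 = -2)
l = -54 (l = (-19 + 33) - 68 = 14 - 68 = -54)
B = 19/3 (B = -2 + (-3 - 2)²/3 = -2 + (⅓)*(-5)² = -2 + (⅓)*25 = -2 + 25/3 = 19/3 ≈ 6.3333)
(B + l)*h(L(-2)) = (19/3 - 54)*(-2) = -143/3*(-2) = 286/3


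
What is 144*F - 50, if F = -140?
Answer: -20210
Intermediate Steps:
144*F - 50 = 144*(-140) - 50 = -20160 - 50 = -20210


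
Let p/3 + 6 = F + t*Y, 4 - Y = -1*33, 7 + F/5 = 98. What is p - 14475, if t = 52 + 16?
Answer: -5580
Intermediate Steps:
F = 455 (F = -35 + 5*98 = -35 + 490 = 455)
Y = 37 (Y = 4 - (-1)*33 = 4 - 1*(-33) = 4 + 33 = 37)
t = 68
p = 8895 (p = -18 + 3*(455 + 68*37) = -18 + 3*(455 + 2516) = -18 + 3*2971 = -18 + 8913 = 8895)
p - 14475 = 8895 - 14475 = -5580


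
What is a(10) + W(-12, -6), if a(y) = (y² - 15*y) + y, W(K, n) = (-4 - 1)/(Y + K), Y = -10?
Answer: -875/22 ≈ -39.773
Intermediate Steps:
W(K, n) = -5/(-10 + K) (W(K, n) = (-4 - 1)/(-10 + K) = -5/(-10 + K))
a(y) = y² - 14*y
a(10) + W(-12, -6) = 10*(-14 + 10) - 5/(-10 - 12) = 10*(-4) - 5/(-22) = -40 - 5*(-1/22) = -40 + 5/22 = -875/22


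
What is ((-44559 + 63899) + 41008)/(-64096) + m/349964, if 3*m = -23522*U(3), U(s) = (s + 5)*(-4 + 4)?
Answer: -15087/16024 ≈ -0.94153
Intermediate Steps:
U(s) = 0 (U(s) = (5 + s)*0 = 0)
m = 0 (m = (-23522*0)/3 = (⅓)*0 = 0)
((-44559 + 63899) + 41008)/(-64096) + m/349964 = ((-44559 + 63899) + 41008)/(-64096) + 0/349964 = (19340 + 41008)*(-1/64096) + 0*(1/349964) = 60348*(-1/64096) + 0 = -15087/16024 + 0 = -15087/16024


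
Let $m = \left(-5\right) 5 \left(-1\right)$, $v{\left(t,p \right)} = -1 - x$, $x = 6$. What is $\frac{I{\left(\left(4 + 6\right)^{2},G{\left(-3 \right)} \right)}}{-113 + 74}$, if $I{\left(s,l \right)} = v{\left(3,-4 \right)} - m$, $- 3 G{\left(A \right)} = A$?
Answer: $\frac{32}{39} \approx 0.82051$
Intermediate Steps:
$G{\left(A \right)} = - \frac{A}{3}$
$v{\left(t,p \right)} = -7$ ($v{\left(t,p \right)} = -1 - 6 = -7$)
$m = 25$ ($m = \left(-25\right) \left(-1\right) = 25$)
$I{\left(s,l \right)} = -32$ ($I{\left(s,l \right)} = -7 - 25 = -32$)
$\frac{I{\left(\left(4 + 6\right)^{2},G{\left(-3 \right)} \right)}}{-113 + 74} = - \frac{32}{-113 + 74} = - \frac{32}{-39} = \left(-32\right) \left(- \frac{1}{39}\right) = \frac{32}{39}$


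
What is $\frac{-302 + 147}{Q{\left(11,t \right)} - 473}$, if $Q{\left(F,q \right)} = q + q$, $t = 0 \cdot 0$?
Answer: $\frac{155}{473} \approx 0.3277$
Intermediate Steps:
$t = 0$
$Q{\left(F,q \right)} = 2 q$
$\frac{-302 + 147}{Q{\left(11,t \right)} - 473} = \frac{-302 + 147}{2 \cdot 0 - 473} = - \frac{155}{0 - 473} = - \frac{155}{-473} = \left(-155\right) \left(- \frac{1}{473}\right) = \frac{155}{473}$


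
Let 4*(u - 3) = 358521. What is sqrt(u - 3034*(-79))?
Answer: sqrt(1317277)/2 ≈ 573.86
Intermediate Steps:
u = 358533/4 (u = 3 + (1/4)*358521 = 3 + 358521/4 = 358533/4 ≈ 89633.)
sqrt(u - 3034*(-79)) = sqrt(358533/4 - 3034*(-79)) = sqrt(358533/4 + 239686) = sqrt(1317277/4) = sqrt(1317277)/2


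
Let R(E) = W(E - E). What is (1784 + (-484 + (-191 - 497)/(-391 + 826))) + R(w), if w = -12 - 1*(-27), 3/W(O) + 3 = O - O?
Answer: 564377/435 ≈ 1297.4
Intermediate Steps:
W(O) = -1 (W(O) = 3/(-3 + (O - O)) = 3/(-3 + 0) = 3/(-3) = 3*(-1/3) = -1)
w = 15 (w = -12 + 27 = 15)
R(E) = -1
(1784 + (-484 + (-191 - 497)/(-391 + 826))) + R(w) = (1784 + (-484 + (-191 - 497)/(-391 + 826))) - 1 = (1784 + (-484 - 688/435)) - 1 = (1784 - 211228/435) - 1 = 564812/435 - 1 = 564377/435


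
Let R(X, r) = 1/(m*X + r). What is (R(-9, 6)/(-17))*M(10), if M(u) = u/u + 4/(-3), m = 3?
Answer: -1/1071 ≈ -0.00093371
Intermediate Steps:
M(u) = -⅓ (M(u) = 1 + 4*(-⅓) = 1 - 4/3 = -⅓)
R(X, r) = 1/(r + 3*X) (R(X, r) = 1/(3*X + r) = 1/(r + 3*X))
(R(-9, 6)/(-17))*M(10) = (1/((6 + 3*(-9))*(-17)))*(-⅓) = (-1/17/(6 - 27))*(-⅓) = (-1/17/(-21))*(-⅓) = -1/21*(-1/17)*(-⅓) = (1/357)*(-⅓) = -1/1071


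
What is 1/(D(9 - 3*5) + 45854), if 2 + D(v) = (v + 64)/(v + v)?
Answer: 6/275083 ≈ 2.1812e-5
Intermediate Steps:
D(v) = -2 + (64 + v)/(2*v) (D(v) = -2 + (v + 64)/(v + v) = -2 + (64 + v)/((2*v)) = -2 + (64 + v)*(1/(2*v)) = -2 + (64 + v)/(2*v))
1/(D(9 - 3*5) + 45854) = 1/((-3/2 + 32/(9 - 3*5)) + 45854) = 1/((-3/2 + 32/(9 - 15)) + 45854) = 1/((-3/2 + 32/(-6)) + 45854) = 1/((-3/2 + 32*(-1/6)) + 45854) = 1/((-3/2 - 16/3) + 45854) = 1/(-41/6 + 45854) = 1/(275083/6) = 6/275083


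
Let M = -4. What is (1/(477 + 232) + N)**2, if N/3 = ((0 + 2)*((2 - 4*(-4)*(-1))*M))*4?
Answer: 908012692609/502681 ≈ 1.8063e+6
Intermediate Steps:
N = 1344 (N = 3*(((0 + 2)*((2 - 4*(-4)*(-1))*(-4)))*4) = 3*((2*((2 + 16*(-1))*(-4)))*4) = 3*((2*((2 - 16)*(-4)))*4) = 3*((2*(-14*(-4)))*4) = 3*((2*56)*4) = 3*(112*4) = 3*448 = 1344)
(1/(477 + 232) + N)**2 = (1/(477 + 232) + 1344)**2 = (1/709 + 1344)**2 = (952897/709)**2 = 908012692609/502681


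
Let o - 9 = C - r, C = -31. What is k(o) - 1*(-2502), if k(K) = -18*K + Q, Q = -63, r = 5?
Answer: 2925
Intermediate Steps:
o = -27 (o = 9 + (-31 - 1*5) = 9 + (-31 - 5) = 9 - 36 = -27)
k(K) = -63 - 18*K (k(K) = -18*K - 63 = -63 - 18*K)
k(o) - 1*(-2502) = (-63 - 18*(-27)) - 1*(-2502) = (-63 + 486) + 2502 = 423 + 2502 = 2925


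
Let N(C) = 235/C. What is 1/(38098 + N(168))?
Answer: 168/6400699 ≈ 2.6247e-5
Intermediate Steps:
1/(38098 + N(168)) = 1/(38098 + 235/168) = 1/(6400699/168) = 168/6400699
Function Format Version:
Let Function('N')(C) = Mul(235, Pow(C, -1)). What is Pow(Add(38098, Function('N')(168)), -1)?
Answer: Rational(168, 6400699) ≈ 2.6247e-5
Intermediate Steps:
Pow(Add(38098, Function('N')(168)), -1) = Pow(Add(38098, Mul(235, Pow(168, -1))), -1) = Pow(Add(38098, Mul(235, Rational(1, 168))), -1) = Pow(Add(38098, Rational(235, 168)), -1) = Pow(Rational(6400699, 168), -1) = Rational(168, 6400699)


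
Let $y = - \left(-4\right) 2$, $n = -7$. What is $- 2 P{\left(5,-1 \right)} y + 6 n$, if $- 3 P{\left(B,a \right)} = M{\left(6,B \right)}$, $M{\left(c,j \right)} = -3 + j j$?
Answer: $\frac{226}{3} \approx 75.333$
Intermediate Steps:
$M{\left(c,j \right)} = -3 + j^{2}$
$P{\left(B,a \right)} = 1 - \frac{B^{2}}{3}$ ($P{\left(B,a \right)} = - \frac{-3 + B^{2}}{3} = 1 - \frac{B^{2}}{3}$)
$y = 8$ ($y = \left(-1\right) \left(-8\right) = 8$)
$- 2 P{\left(5,-1 \right)} y + 6 n = - 2 \left(1 - \frac{5^{2}}{3}\right) 8 + 6 \left(-7\right) = - 2 \left(1 - \frac{25}{3}\right) 8 - 42 = \left(-2\right) \left(- \frac{22}{3}\right) 8 - 42 = \frac{44}{3} \cdot 8 - 42 = \frac{352}{3} - 42 = \frac{226}{3}$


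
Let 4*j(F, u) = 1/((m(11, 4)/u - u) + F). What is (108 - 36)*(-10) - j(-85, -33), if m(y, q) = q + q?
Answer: -4965087/6896 ≈ -720.00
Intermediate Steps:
m(y, q) = 2*q
j(F, u) = 1/(4*(F - u + 8/u)) (j(F, u) = 1/(4*(((2*4)/u - u) + F)) = 1/(4*((8/u - u) + F)) = 1/(4*((-u + 8/u) + F)) = 1/(4*(F - u + 8/u)))
(108 - 36)*(-10) - j(-85, -33) = (108 - 36)*(-10) - (-33)/(4*(8 - 1*(-33)² - 85*(-33))) = 72*(-10) - (-33)/(4*(8 - 1*1089 + 2805)) = -720 - (-33)/(4*(8 - 1089 + 2805)) = -720 - (-33)/(4*1724) = -720 - 1*(-33/6896) = -720 + 33/6896 = -4965087/6896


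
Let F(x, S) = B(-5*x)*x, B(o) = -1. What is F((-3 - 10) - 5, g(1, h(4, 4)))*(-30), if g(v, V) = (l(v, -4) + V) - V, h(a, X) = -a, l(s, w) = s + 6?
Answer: -540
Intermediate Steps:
l(s, w) = 6 + s
g(v, V) = 6 + v (g(v, V) = ((6 + v) + V) - V = (6 + V + v) - V = 6 + v)
F(x, S) = -x
F((-3 - 10) - 5, g(1, h(4, 4)))*(-30) = -((-3 - 10) - 5)*(-30) = -(-13 - 5)*(-30) = -1*(-18)*(-30) = 18*(-30) = -540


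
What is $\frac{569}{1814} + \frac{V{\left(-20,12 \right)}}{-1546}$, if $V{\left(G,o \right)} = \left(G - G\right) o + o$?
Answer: $\frac{428953}{1402222} \approx 0.30591$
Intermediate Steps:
$V{\left(G,o \right)} = o$ ($V{\left(G,o \right)} = 0 o + o = 0 + o = o$)
$\frac{569}{1814} + \frac{V{\left(-20,12 \right)}}{-1546} = \frac{569}{1814} + \frac{12}{-1546} = 569 \cdot \frac{1}{1814} + 12 \left(- \frac{1}{1546}\right) = \frac{569}{1814} - \frac{6}{773} = \frac{428953}{1402222}$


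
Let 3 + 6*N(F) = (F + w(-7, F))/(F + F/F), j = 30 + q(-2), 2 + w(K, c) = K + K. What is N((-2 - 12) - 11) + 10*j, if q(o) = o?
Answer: 40289/144 ≈ 279.78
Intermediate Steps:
w(K, c) = -2 + 2*K (w(K, c) = -2 + (K + K) = -2 + 2*K)
j = 28 (j = 30 - 2 = 28)
N(F) = -1/2 + (-16 + F)/(6*(1 + F)) (N(F) = -1/2 + ((F + (-2 + 2*(-7)))/(F + F/F))/6 = -1/2 + ((F + (-2 - 14))/(F + 1))/6 = -1/2 + ((F - 16)/(1 + F))/6 = -1/2 + ((-16 + F)/(1 + F))/6 = -1/2 + (-16 + F)/(6*(1 + F)))
N((-2 - 12) - 11) + 10*j = (-19 - 2*((-2 - 12) - 11))/(6*(1 + ((-2 - 12) - 11))) + 10*28 = (-19 - 2*(-14 - 11))/(6*(1 + (-14 - 11))) + 280 = (-19 - 2*(-25))/(6*(1 - 25)) + 280 = (1/6)*(-19 + 50)/(-24) + 280 = (1/6)*(-1/24)*31 + 280 = -31/144 + 280 = 40289/144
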